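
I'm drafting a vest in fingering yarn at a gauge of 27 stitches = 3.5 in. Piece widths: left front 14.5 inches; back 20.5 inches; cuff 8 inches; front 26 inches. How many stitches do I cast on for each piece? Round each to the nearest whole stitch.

left front 112; back 158; cuff 62; front 201.

Rate = 27/3.5 = 7.714 sts per in.
left front: 14.5 × 7.714 = 111.86 → 112.
back: 20.5 × 7.714 = 158.14 → 158.
cuff: 8 × 7.714 = 61.71 → 62.
front: 26 × 7.714 = 200.57 → 201.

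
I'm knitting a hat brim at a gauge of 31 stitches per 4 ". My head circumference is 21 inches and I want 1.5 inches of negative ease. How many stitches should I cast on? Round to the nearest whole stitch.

Finished = 21 − 1.5 = 19.5 in.
31 / 4 = 7.75 sts per inch.
19.50 × 7.75 = 151.12 sts.
→ 151 sts.

CO 151 sts.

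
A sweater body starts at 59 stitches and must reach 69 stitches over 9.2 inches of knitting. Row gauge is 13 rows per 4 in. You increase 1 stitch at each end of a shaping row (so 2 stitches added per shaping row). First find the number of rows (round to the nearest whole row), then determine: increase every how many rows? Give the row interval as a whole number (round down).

Increase every 6th row.

Rows = 9.2 × 3.25 = 29.9 → 30 rows.
Stitches to add: 10 → 5 shaping rows (at 2 st each).
30 / 5 = 6.00 → every 6 rows.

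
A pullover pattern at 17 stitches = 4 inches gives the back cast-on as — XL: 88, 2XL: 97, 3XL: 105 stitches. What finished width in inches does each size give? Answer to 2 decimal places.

XL 20.71 inches; 2XL 22.82 inches; 3XL 24.71 inches.

17/4 = 4.25 sts per in.
XL: 88 / 4.25 = 20.706 → 20.71 in.
2XL: 97 / 4.25 = 22.824 → 22.82 in.
3XL: 105 / 4.25 = 24.706 → 24.71 in.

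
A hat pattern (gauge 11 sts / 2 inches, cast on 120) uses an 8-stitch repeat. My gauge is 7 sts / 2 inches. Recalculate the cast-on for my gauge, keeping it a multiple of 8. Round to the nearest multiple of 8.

120 × 7 / 11 = 76.36.
Nearest multiple of 8: 80.

Cast on 80 stitches.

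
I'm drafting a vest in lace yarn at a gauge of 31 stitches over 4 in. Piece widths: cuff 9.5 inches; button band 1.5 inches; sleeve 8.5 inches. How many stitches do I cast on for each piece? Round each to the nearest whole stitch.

Rate = 31/4 = 7.75 sts per in.
cuff: 9.5 × 7.75 = 73.62 → 74.
button band: 1.5 × 7.75 = 11.62 → 12.
sleeve: 8.5 × 7.75 = 65.88 → 66.

cuff 74; button band 12; sleeve 66.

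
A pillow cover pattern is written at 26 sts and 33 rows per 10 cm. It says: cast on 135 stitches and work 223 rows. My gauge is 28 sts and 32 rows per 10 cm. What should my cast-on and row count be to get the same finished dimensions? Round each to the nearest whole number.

Stitches: 135 × 28/26 = 145.38 → 145.
Rows: 223 × 32/33 = 216.24 → 216.

Cast on 145 stitches; work 216 rows.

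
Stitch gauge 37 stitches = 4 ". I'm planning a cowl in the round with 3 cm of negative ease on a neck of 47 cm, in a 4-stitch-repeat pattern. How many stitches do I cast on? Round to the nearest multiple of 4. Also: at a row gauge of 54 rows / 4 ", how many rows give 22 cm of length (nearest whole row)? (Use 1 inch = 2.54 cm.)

Finished = 47 − 3 = 44 cm.
44 cm × 1/2.54 = 17.32 inches.
37/4 = 9.25 sts per in; 17.32 × 9.25 = 160.24 sts.
Nearest multiple of 4 → 160.
22 cm = 8.66 inches; × 13.5 = 116.93 → 117 rows.

Cast on 160 stitches; work 117 rows.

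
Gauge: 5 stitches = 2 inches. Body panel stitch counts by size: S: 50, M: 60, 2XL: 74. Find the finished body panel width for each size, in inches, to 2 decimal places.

S 20.00 inches; M 24.00 inches; 2XL 29.60 inches.

5/2 = 2.5 sts per in.
S: 50 / 2.5 = 20.000 → 20.00 in.
M: 60 / 2.5 = 24.000 → 24.00 in.
2XL: 74 / 2.5 = 29.600 → 29.60 in.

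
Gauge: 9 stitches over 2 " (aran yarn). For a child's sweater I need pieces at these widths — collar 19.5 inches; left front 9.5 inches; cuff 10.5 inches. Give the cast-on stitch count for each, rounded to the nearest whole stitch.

collar 88; left front 43; cuff 47.

Rate = 9/2 = 4.5 sts per in.
collar: 19.5 × 4.5 = 87.75 → 88.
left front: 9.5 × 4.5 = 42.75 → 43.
cuff: 10.5 × 4.5 = 47.25 → 47.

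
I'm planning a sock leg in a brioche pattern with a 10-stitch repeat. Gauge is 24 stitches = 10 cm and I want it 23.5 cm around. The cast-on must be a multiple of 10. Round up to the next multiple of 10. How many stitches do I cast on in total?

CO 60 sts.

24 / 10 = 2.4 sts per cm.
23.5 × 2.4 = 56.40 sts.
Next multiple of 10: 60.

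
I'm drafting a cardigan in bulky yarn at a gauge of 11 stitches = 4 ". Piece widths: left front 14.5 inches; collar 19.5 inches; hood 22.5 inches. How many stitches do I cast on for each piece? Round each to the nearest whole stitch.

Rate = 11/4 = 2.75 sts per in.
left front: 14.5 × 2.75 = 39.88 → 40.
collar: 19.5 × 2.75 = 53.62 → 54.
hood: 22.5 × 2.75 = 61.88 → 62.

left front 40; collar 54; hood 62.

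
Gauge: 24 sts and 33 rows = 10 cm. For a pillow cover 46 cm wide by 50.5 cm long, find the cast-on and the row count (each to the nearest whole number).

Cast on 110 stitches and work 167 rows.

Stitch gauge = 24/10 = 2.4 sts/cm; 46 × 2.4 = 110.40 → 110 sts.
Row gauge = 33/10 = 3.3 rows/cm; 50.5 × 3.3 = 166.65 → 167 rows.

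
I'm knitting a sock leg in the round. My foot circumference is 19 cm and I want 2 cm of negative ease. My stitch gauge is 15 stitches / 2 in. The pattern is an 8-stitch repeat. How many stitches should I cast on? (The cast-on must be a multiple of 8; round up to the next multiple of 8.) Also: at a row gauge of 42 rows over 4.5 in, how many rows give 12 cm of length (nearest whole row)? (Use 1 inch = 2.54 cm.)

Cast on 56 stitches; work 44 rows.

Finished = 19 − 2 = 17 cm.
17 cm × 1/2.54 = 6.69 inches.
15/2 = 7.5 sts per in; 6.69 × 7.5 = 50.20 sts.
Next multiple of 8 → 56.
12 cm = 4.72 inches; × 9.333 = 44.09 → 44 rows.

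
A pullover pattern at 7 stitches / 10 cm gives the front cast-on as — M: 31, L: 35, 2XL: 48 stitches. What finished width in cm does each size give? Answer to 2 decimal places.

M 44.29 cm; L 50.00 cm; 2XL 68.57 cm.

7/10 = 0.7 sts per cm.
M: 31 / 0.7 = 44.286 → 44.29 cm.
L: 35 / 0.7 = 50.000 → 50.00 cm.
2XL: 48 / 0.7 = 68.571 → 68.57 cm.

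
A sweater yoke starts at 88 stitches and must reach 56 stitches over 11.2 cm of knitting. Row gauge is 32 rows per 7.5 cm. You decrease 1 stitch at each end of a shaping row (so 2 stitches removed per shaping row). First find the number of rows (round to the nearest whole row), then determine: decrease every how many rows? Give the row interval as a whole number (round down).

Decrease every 3rd row.

Rows = 11.2 × 4.267 = 47.8 → 48 rows.
Stitches to remove: 32 → 16 shaping rows (at 2 st each).
48 / 16 = 3.00 → every 3 rows.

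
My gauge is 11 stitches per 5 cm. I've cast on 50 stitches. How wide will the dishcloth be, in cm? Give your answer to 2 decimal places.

22.73 cm.

11 stitches / 5 cm = 2.2 stitches per cm.
50 / 2.2 = 22.727 cm.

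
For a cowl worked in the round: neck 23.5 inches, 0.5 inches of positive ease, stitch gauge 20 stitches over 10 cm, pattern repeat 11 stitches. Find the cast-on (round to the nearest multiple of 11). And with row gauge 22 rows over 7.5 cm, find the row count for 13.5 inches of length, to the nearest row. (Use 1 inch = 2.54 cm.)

Cast on 121 stitches; work 101 rows.

Finished = 23.5 + 0.5 = 24 inches.
24 inches × 2.54 = 60.96 cm.
20/10 = 2 sts per cm; 60.96 × 2 = 121.92 sts.
Nearest multiple of 11 → 121.
13.5 inches = 34.29 cm; × 2.933 = 100.58 → 101 rows.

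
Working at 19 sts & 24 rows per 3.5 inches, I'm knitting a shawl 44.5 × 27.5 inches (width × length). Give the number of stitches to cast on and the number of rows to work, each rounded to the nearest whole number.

Stitch gauge = 19/3.5 = 5.429 sts/in; 44.5 × 5.429 = 241.57 → 242 sts.
Row gauge = 24/3.5 = 6.857 rows/in; 27.5 × 6.857 = 188.57 → 189 rows.

Cast on 242 stitches and work 189 rows.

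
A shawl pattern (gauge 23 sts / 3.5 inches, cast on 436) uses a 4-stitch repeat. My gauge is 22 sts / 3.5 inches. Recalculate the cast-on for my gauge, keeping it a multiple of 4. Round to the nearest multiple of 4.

436 × 22 / 23 = 417.04.
Nearest multiple of 4: 416.

Cast on 416 stitches.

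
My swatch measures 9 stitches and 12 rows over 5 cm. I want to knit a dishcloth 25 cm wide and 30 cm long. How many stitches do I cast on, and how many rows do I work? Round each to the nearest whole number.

Cast on 45 stitches and work 72 rows.

Stitch gauge = 9/5 = 1.8 sts/cm; 25 × 1.8 = 45.00 → 45 sts.
Row gauge = 12/5 = 2.4 rows/cm; 30 × 2.4 = 72.00 → 72 rows.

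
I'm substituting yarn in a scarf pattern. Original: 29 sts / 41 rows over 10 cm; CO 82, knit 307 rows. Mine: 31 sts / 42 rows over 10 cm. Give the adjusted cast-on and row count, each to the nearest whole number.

Cast on 88 stitches; work 314 rows.

Stitches: 82 × 31/29 = 87.66 → 88.
Rows: 307 × 42/41 = 314.49 → 314.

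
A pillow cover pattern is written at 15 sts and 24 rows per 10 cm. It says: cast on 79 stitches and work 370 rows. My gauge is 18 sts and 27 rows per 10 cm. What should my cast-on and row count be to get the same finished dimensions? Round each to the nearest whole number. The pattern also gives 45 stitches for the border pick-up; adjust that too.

Stitches: 79 × 18/15 = 94.80 → 95.
Rows: 370 × 27/24 = 416.25 → 416.
border pick-up: 45 × 18/15 = 54.00 → 54.

Cast on 95 stitches; work 416 rows; border pick-up 54 stitches.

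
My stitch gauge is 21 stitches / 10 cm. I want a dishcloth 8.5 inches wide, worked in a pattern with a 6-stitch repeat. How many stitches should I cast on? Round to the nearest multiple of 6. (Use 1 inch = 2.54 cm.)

8.5 in = 8.5 × 2.54 = 21.59 cm.
21 / 10 = 2.1 sts/cm.
21.59 × 2.1 = 45.34 sts.
→ 48.

Cast on 48 stitches.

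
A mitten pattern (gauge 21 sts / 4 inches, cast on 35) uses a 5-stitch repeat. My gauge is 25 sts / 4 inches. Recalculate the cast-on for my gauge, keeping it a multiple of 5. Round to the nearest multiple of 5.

35 × 25 / 21 = 41.67.
Nearest multiple of 5: 40.

CO 40 sts.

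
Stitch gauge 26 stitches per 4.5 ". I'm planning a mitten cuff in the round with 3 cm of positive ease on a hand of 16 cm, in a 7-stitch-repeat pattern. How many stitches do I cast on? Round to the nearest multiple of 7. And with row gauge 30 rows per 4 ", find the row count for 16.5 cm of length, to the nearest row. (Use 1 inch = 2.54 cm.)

Finished = 16 + 3 = 19 cm.
19 cm × 1/2.54 = 7.48 inches.
26/4.5 = 5.778 sts per in; 7.48 × 5.778 = 43.22 sts.
Nearest multiple of 7 → 42.
16.5 cm = 6.50 inches; × 7.5 = 48.72 → 49 rows.

Cast on 42 stitches; work 49 rows.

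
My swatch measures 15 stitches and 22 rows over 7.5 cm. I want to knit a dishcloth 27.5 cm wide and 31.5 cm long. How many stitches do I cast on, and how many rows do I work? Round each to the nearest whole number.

Cast on 55 stitches and work 92 rows.

Stitch gauge = 15/7.5 = 2 sts/cm; 27.5 × 2 = 55.00 → 55 sts.
Row gauge = 22/7.5 = 2.933 rows/cm; 31.5 × 2.933 = 92.40 → 92 rows.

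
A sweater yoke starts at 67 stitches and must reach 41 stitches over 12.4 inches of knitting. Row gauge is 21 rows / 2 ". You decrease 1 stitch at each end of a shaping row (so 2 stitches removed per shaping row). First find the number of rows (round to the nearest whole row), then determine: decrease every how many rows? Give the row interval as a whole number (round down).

Rows = 12.4 × 10.5 = 130.2 → 130 rows.
Stitches to remove: 26 → 13 shaping rows (at 2 st each).
130 / 13 = 10.00 → every 10 rows.

Decrease every 10th row.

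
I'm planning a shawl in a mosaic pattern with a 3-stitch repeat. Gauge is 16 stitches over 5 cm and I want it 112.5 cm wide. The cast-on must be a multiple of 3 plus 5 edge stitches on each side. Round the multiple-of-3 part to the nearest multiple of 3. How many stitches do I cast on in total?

16 / 5 = 3.2 sts per cm.
112.5 × 3.2 = 360.00 sts.
Less 10 edge sts → 350.00 for the repeat.
Nearest multiple of 3: 351.
Add back 10 edge sts → 361.

361 stitches.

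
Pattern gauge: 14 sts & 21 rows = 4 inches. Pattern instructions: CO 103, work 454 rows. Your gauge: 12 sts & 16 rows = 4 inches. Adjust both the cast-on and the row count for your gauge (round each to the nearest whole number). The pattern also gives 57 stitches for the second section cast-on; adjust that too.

Stitches: 103 × 12/14 = 88.29 → 88.
Rows: 454 × 16/21 = 345.90 → 346.
second section cast-on: 57 × 12/14 = 48.86 → 49.

Cast on 88 stitches; work 346 rows; second section cast-on 49 stitches.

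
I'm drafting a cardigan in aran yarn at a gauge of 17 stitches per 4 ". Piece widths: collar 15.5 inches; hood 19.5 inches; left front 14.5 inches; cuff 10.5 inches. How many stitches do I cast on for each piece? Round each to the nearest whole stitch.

collar 66; hood 83; left front 62; cuff 45.

Rate = 17/4 = 4.25 sts per in.
collar: 15.5 × 4.25 = 65.88 → 66.
hood: 19.5 × 4.25 = 82.88 → 83.
left front: 14.5 × 4.25 = 61.62 → 62.
cuff: 10.5 × 4.25 = 44.62 → 45.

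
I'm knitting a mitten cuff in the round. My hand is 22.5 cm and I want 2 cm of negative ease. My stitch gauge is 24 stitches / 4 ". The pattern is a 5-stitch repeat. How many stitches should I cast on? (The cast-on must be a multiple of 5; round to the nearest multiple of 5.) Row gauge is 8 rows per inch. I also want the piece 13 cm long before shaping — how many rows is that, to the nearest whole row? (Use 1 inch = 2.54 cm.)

Finished = 22.5 − 2 = 20.5 cm.
20.5 cm × 1/2.54 = 8.07 inches.
24/4 = 6 sts per in; 8.07 × 6 = 48.43 sts.
Nearest multiple of 5 → 50.
13 cm = 5.12 inches; × 8 = 40.94 → 41 rows.

Cast on 50 stitches; work 41 rows.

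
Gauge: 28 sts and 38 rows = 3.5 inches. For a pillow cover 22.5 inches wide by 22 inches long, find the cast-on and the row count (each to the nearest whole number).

Cast on 180 stitches and work 239 rows.

Stitch gauge = 28/3.5 = 8 sts/in; 22.5 × 8 = 180.00 → 180 sts.
Row gauge = 38/3.5 = 10.857 rows/in; 22 × 10.857 = 238.86 → 239 rows.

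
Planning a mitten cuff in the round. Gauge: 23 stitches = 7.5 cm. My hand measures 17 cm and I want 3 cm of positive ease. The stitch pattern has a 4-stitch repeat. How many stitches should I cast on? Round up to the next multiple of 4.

Finished = 17 + 3 = 20 cm.
23 / 7.5 = 3.067 sts/cm.
20 × 3.067 = 61.33 sts.
Next multiple of 4: 64.

Cast on 64 stitches.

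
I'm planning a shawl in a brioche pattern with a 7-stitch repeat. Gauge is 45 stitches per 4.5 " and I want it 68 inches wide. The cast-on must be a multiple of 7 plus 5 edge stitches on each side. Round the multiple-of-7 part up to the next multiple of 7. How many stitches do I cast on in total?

45 / 4.5 = 10 sts per inch.
68 × 10 = 680.00 sts.
Less 10 edge sts → 670.00 for the repeat.
Next multiple of 7: 672.
Add back 10 edge sts → 682.

Cast on 682 stitches.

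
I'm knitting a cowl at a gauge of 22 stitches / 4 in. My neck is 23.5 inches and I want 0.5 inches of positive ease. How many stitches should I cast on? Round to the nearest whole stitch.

Finished = 23.5 + 0.5 = 24 in.
22 / 4 = 5.5 sts per inch.
24.00 × 5.5 = 132.00 sts.

Cast on 132 stitches.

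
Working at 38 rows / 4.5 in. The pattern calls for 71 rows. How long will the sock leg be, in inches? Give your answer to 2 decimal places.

38 rows / 4.5 inch = 8.444 rows per inch.
71 / 8.444 = 8.408 inches.

8.41 inches.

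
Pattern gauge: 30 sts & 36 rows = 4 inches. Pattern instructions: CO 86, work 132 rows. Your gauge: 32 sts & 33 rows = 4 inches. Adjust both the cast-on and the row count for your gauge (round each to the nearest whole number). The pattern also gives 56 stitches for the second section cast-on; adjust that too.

Stitches: 86 × 32/30 = 91.73 → 92.
Rows: 132 × 33/36 = 121.00 → 121.
second section cast-on: 56 × 32/30 = 59.73 → 60.

Cast on 92 stitches; work 121 rows; second section cast-on 60 stitches.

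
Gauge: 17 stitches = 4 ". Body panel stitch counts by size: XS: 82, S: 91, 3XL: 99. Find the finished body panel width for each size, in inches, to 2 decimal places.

17/4 = 4.25 sts per in.
XS: 82 / 4.25 = 19.294 → 19.29 in.
S: 91 / 4.25 = 21.412 → 21.41 in.
3XL: 99 / 4.25 = 23.294 → 23.29 in.

XS 19.29 inches; S 21.41 inches; 3XL 23.29 inches.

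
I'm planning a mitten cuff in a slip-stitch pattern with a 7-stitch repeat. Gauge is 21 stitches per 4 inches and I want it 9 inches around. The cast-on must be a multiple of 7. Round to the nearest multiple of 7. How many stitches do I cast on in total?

21 / 4 = 5.25 sts per inch.
9 × 5.25 = 47.25 sts.
Nearest multiple of 7: 49.

Cast on 49 stitches.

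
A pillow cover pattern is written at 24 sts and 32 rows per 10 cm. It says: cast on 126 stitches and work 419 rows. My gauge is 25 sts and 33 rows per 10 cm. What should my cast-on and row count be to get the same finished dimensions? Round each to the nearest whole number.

Cast on 131 stitches; work 432 rows.

Stitches: 126 × 25/24 = 131.25 → 131.
Rows: 419 × 33/32 = 432.09 → 432.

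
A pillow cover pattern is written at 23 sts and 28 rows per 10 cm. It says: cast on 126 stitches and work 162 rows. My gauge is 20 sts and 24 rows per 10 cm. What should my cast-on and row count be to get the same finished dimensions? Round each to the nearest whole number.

Cast on 110 stitches; work 139 rows.

Stitches: 126 × 20/23 = 109.57 → 110.
Rows: 162 × 24/28 = 138.86 → 139.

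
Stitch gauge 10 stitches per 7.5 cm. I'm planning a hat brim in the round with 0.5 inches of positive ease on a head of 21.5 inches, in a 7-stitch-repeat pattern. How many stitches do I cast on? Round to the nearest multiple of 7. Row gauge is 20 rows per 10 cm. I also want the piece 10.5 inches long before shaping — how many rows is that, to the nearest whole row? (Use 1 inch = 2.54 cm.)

Cast on 77 stitches; work 53 rows.

Finished = 21.5 + 0.5 = 22 inches.
22 inches × 2.54 = 55.88 cm.
10/7.5 = 1.333 sts per cm; 55.88 × 1.333 = 74.51 sts.
Nearest multiple of 7 → 77.
10.5 inches = 26.67 cm; × 2 = 53.34 → 53 rows.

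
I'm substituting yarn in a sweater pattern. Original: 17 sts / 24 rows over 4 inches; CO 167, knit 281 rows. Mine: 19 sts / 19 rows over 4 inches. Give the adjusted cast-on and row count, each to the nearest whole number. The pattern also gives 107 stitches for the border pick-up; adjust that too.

Stitches: 167 × 19/17 = 186.65 → 187.
Rows: 281 × 19/24 = 222.46 → 222.
border pick-up: 107 × 19/17 = 119.59 → 120.

Cast on 187 stitches; work 222 rows; border pick-up 120 stitches.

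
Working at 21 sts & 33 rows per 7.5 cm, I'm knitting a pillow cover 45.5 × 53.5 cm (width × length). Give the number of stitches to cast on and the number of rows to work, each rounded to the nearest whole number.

Stitch gauge = 21/7.5 = 2.8 sts/cm; 45.5 × 2.8 = 127.40 → 127 sts.
Row gauge = 33/7.5 = 4.4 rows/cm; 53.5 × 4.4 = 235.40 → 235 rows.

Cast on 127 stitches and work 235 rows.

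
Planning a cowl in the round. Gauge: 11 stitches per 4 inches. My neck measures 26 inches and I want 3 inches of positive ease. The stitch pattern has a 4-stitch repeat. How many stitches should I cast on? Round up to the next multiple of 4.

80 stitches.

Finished = 26 + 3 = 29 inches.
11 / 4 = 2.75 sts/in.
29 × 2.75 = 79.75 sts.
Next multiple of 4: 80.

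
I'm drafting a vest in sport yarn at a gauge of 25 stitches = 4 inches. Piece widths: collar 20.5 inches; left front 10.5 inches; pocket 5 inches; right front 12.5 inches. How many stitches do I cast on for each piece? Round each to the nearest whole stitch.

collar 128; left front 66; pocket 31; right front 78.

Rate = 25/4 = 6.25 sts per in.
collar: 20.5 × 6.25 = 128.12 → 128.
left front: 10.5 × 6.25 = 65.62 → 66.
pocket: 5 × 6.25 = 31.25 → 31.
right front: 12.5 × 6.25 = 78.12 → 78.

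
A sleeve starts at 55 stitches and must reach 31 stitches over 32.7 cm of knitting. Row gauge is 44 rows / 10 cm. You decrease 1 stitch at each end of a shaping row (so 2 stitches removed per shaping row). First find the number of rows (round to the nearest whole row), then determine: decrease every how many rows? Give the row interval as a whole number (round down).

Rows = 32.7 × 4.4 = 143.9 → 144 rows.
Stitches to remove: 24 → 12 shaping rows (at 2 st each).
144 / 12 = 12.00 → every 12 rows.

Decrease every 12th row.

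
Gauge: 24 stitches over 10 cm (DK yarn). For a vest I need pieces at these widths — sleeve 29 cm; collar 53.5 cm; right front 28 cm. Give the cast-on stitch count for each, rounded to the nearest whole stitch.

Rate = 24/10 = 2.4 sts per cm.
sleeve: 29 × 2.4 = 69.60 → 70.
collar: 53.5 × 2.4 = 128.40 → 128.
right front: 28 × 2.4 = 67.20 → 67.

sleeve 70; collar 128; right front 67.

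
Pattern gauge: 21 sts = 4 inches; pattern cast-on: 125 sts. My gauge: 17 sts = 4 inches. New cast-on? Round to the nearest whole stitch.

Scale factor = 17 / 21 = 0.810.
125 × 17 / 21 = 101.19 sts.
→ 101 sts.

CO 101 sts.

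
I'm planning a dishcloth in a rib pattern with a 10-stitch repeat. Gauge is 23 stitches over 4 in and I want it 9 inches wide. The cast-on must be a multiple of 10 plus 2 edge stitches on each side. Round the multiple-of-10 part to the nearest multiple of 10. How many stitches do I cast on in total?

CO 54 sts.

23 / 4 = 5.75 sts per inch.
9 × 5.75 = 51.75 sts.
Less 4 edge sts → 47.75 for the repeat.
Nearest multiple of 10: 50.
Add back 4 edge sts → 54.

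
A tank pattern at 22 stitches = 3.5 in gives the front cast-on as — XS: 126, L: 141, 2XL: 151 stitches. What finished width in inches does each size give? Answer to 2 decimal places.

22/3.5 = 6.286 sts per in.
XS: 126 / 6.286 = 20.045 → 20.05 in.
L: 141 / 6.286 = 22.432 → 22.43 in.
2XL: 151 / 6.286 = 24.023 → 24.02 in.

XS 20.05 inches; L 22.43 inches; 2XL 24.02 inches.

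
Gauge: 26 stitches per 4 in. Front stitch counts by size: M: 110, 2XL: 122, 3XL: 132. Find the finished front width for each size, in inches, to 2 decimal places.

26/4 = 6.5 sts per in.
M: 110 / 6.5 = 16.923 → 16.92 in.
2XL: 122 / 6.5 = 18.769 → 18.77 in.
3XL: 132 / 6.5 = 20.308 → 20.31 in.

M 16.92 inches; 2XL 18.77 inches; 3XL 20.31 inches.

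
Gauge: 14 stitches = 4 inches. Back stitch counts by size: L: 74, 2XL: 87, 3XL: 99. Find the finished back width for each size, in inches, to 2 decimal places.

14/4 = 3.5 sts per in.
L: 74 / 3.5 = 21.143 → 21.14 in.
2XL: 87 / 3.5 = 24.857 → 24.86 in.
3XL: 99 / 3.5 = 28.286 → 28.29 in.

L 21.14 inches; 2XL 24.86 inches; 3XL 28.29 inches.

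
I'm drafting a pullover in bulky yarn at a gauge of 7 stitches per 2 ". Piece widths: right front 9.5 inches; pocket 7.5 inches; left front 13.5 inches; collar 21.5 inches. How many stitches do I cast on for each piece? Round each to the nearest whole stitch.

Rate = 7/2 = 3.5 sts per in.
right front: 9.5 × 3.5 = 33.25 → 33.
pocket: 7.5 × 3.5 = 26.25 → 26.
left front: 13.5 × 3.5 = 47.25 → 47.
collar: 21.5 × 3.5 = 75.25 → 75.

right front 33; pocket 26; left front 47; collar 75.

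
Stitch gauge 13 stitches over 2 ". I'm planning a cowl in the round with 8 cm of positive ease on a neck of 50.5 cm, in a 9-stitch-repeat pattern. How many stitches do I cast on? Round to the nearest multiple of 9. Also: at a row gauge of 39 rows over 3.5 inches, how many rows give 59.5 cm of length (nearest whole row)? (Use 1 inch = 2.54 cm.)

Cast on 153 stitches; work 261 rows.

Finished = 50.5 + 8 = 58.5 cm.
58.5 cm × 1/2.54 = 23.03 inches.
13/2 = 6.5 sts per in; 23.03 × 6.5 = 149.70 sts.
Nearest multiple of 9 → 153.
59.5 cm = 23.43 inches; × 11.143 = 261.02 → 261 rows.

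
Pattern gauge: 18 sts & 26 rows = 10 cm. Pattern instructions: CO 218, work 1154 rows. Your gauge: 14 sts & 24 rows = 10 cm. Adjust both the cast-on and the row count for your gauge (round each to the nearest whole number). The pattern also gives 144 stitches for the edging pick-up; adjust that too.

Cast on 170 stitches; work 1065 rows; edging pick-up 112 stitches.

Stitches: 218 × 14/18 = 169.56 → 170.
Rows: 1154 × 24/26 = 1065.23 → 1065.
edging pick-up: 144 × 14/18 = 112.00 → 112.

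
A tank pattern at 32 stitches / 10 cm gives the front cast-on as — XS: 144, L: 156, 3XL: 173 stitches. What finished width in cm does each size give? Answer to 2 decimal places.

32/10 = 3.2 sts per cm.
XS: 144 / 3.2 = 45.000 → 45.00 cm.
L: 156 / 3.2 = 48.750 → 48.75 cm.
3XL: 173 / 3.2 = 54.062 → 54.06 cm.

XS 45.00 cm; L 48.75 cm; 3XL 54.06 cm.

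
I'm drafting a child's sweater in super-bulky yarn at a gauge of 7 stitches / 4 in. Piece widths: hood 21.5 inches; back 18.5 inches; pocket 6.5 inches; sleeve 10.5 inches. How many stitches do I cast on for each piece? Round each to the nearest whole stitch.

Rate = 7/4 = 1.75 sts per in.
hood: 21.5 × 1.75 = 37.62 → 38.
back: 18.5 × 1.75 = 32.38 → 32.
pocket: 6.5 × 1.75 = 11.38 → 11.
sleeve: 10.5 × 1.75 = 18.38 → 18.

hood 38; back 32; pocket 11; sleeve 18.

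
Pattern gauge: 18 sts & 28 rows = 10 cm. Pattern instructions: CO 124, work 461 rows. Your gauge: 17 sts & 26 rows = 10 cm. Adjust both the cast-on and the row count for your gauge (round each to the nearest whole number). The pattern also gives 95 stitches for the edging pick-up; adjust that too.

Cast on 117 stitches; work 428 rows; edging pick-up 90 stitches.

Stitches: 124 × 17/18 = 117.11 → 117.
Rows: 461 × 26/28 = 428.07 → 428.
edging pick-up: 95 × 17/18 = 89.72 → 90.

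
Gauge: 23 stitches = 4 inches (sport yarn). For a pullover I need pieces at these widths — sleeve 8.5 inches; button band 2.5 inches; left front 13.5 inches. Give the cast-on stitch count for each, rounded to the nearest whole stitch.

sleeve 49; button band 14; left front 78.

Rate = 23/4 = 5.75 sts per in.
sleeve: 8.5 × 5.75 = 48.88 → 49.
button band: 2.5 × 5.75 = 14.38 → 14.
left front: 13.5 × 5.75 = 77.62 → 78.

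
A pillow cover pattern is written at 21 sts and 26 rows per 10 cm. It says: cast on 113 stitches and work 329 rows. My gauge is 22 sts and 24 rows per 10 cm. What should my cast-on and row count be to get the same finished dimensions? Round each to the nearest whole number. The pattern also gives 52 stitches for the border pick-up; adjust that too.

Cast on 118 stitches; work 304 rows; border pick-up 54 stitches.

Stitches: 113 × 22/21 = 118.38 → 118.
Rows: 329 × 24/26 = 303.69 → 304.
border pick-up: 52 × 22/21 = 54.48 → 54.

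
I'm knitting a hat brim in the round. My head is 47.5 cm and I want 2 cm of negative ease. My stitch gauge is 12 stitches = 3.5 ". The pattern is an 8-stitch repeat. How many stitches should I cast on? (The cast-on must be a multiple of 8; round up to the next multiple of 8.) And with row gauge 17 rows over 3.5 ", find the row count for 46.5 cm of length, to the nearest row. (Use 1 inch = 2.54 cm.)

Finished = 47.5 − 2 = 45.5 cm.
45.5 cm × 1/2.54 = 17.91 inches.
12/3.5 = 3.429 sts per in; 17.91 × 3.429 = 61.42 sts.
Next multiple of 8 → 64.
46.5 cm = 18.31 inches; × 4.857 = 88.92 → 89 rows.

Cast on 64 stitches; work 89 rows.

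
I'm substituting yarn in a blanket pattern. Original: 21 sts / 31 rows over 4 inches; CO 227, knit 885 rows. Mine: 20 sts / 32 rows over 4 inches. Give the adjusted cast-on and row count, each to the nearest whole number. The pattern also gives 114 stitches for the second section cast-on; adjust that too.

Stitches: 227 × 20/21 = 216.19 → 216.
Rows: 885 × 32/31 = 913.55 → 914.
second section cast-on: 114 × 20/21 = 108.57 → 109.

Cast on 216 stitches; work 914 rows; second section cast-on 109 stitches.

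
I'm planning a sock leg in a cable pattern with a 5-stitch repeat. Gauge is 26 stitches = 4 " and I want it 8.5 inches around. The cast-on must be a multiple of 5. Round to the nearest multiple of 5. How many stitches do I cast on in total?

26 / 4 = 6.5 sts per inch.
8.5 × 6.5 = 55.25 sts.
Nearest multiple of 5: 55.

Cast on 55 stitches.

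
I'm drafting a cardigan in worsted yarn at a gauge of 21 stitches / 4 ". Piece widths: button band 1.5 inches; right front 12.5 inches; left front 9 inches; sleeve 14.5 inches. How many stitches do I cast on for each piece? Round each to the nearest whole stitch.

Rate = 21/4 = 5.25 sts per in.
button band: 1.5 × 5.25 = 7.88 → 8.
right front: 12.5 × 5.25 = 65.62 → 66.
left front: 9 × 5.25 = 47.25 → 47.
sleeve: 14.5 × 5.25 = 76.12 → 76.

button band 8; right front 66; left front 47; sleeve 76.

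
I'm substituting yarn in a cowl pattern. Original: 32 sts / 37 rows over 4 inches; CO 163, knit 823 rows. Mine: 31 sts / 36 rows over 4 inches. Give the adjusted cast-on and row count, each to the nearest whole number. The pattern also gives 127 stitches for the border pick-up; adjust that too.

Cast on 158 stitches; work 801 rows; border pick-up 123 stitches.

Stitches: 163 × 31/32 = 157.91 → 158.
Rows: 823 × 36/37 = 800.76 → 801.
border pick-up: 127 × 31/32 = 123.03 → 123.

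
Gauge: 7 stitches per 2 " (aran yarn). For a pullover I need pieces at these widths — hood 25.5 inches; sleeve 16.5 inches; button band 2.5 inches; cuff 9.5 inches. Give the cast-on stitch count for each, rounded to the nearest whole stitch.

hood 89; sleeve 58; button band 9; cuff 33.

Rate = 7/2 = 3.5 sts per in.
hood: 25.5 × 3.5 = 89.25 → 89.
sleeve: 16.5 × 3.5 = 57.75 → 58.
button band: 2.5 × 3.5 = 8.75 → 9.
cuff: 9.5 × 3.5 = 33.25 → 33.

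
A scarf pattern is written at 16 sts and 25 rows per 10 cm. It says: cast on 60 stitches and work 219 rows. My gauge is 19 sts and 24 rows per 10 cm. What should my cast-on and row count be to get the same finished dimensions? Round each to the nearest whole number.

Cast on 71 stitches; work 210 rows.

Stitches: 60 × 19/16 = 71.25 → 71.
Rows: 219 × 24/25 = 210.24 → 210.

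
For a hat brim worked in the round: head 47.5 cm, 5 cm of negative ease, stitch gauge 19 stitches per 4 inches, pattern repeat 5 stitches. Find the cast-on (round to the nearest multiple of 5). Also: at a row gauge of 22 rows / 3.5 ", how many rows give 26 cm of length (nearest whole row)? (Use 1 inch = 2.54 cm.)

Finished = 47.5 − 5 = 42.5 cm.
42.5 cm × 1/2.54 = 16.73 inches.
19/4 = 4.75 sts per in; 16.73 × 4.75 = 79.48 sts.
Nearest multiple of 5 → 80.
26 cm = 10.24 inches; × 6.286 = 64.34 → 64 rows.

Cast on 80 stitches; work 64 rows.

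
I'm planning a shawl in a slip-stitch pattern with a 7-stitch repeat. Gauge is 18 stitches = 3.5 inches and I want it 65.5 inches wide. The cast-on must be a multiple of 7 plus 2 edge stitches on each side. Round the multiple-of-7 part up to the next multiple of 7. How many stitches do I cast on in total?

18 / 3.5 = 5.143 sts per inch.
65.5 × 5.143 = 336.86 sts.
Less 4 edge sts → 332.86 for the repeat.
Next multiple of 7: 336.
Add back 4 edge sts → 340.

CO 340 sts.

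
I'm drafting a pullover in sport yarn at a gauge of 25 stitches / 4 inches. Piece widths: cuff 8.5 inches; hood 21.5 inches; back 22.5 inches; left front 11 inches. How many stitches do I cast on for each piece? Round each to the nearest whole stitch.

cuff 53; hood 134; back 141; left front 69.

Rate = 25/4 = 6.25 sts per in.
cuff: 8.5 × 6.25 = 53.12 → 53.
hood: 21.5 × 6.25 = 134.38 → 134.
back: 22.5 × 6.25 = 140.62 → 141.
left front: 11 × 6.25 = 68.75 → 69.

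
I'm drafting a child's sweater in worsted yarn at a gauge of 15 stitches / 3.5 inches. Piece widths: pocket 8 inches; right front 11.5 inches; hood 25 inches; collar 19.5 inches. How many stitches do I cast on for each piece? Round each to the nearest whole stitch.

pocket 34; right front 49; hood 107; collar 84.

Rate = 15/3.5 = 4.286 sts per in.
pocket: 8 × 4.286 = 34.29 → 34.
right front: 11.5 × 4.286 = 49.29 → 49.
hood: 25 × 4.286 = 107.14 → 107.
collar: 19.5 × 4.286 = 83.57 → 84.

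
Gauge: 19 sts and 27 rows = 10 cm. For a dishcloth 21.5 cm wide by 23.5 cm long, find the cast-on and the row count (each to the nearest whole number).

Stitch gauge = 19/10 = 1.9 sts/cm; 21.5 × 1.9 = 40.85 → 41 sts.
Row gauge = 27/10 = 2.7 rows/cm; 23.5 × 2.7 = 63.45 → 63 rows.

Cast on 41 stitches and work 63 rows.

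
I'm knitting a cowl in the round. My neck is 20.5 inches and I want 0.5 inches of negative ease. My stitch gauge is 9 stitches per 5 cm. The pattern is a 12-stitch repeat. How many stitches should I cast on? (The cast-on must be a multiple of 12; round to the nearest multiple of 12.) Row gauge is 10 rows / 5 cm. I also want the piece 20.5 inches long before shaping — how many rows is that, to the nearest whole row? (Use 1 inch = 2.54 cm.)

Cast on 96 stitches; work 104 rows.

Finished = 20.5 − 0.5 = 20 inches.
20 inches × 2.54 = 50.80 cm.
9/5 = 1.8 sts per cm; 50.80 × 1.8 = 91.44 sts.
Nearest multiple of 12 → 96.
20.5 inches = 52.07 cm; × 2 = 104.14 → 104 rows.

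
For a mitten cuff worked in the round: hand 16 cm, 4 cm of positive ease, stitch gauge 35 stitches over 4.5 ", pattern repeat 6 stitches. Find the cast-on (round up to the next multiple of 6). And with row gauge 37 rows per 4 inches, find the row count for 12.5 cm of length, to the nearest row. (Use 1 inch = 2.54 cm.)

Cast on 66 stitches; work 46 rows.

Finished = 16 + 4 = 20 cm.
20 cm × 1/2.54 = 7.87 inches.
35/4.5 = 7.778 sts per in; 7.87 × 7.778 = 61.24 sts.
Next multiple of 6 → 66.
12.5 cm = 4.92 inches; × 9.25 = 45.52 → 46 rows.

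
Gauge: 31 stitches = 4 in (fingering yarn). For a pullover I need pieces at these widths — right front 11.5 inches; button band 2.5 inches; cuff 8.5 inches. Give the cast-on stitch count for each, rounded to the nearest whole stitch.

right front 89; button band 19; cuff 66.

Rate = 31/4 = 7.75 sts per in.
right front: 11.5 × 7.75 = 89.12 → 89.
button band: 2.5 × 7.75 = 19.38 → 19.
cuff: 8.5 × 7.75 = 65.88 → 66.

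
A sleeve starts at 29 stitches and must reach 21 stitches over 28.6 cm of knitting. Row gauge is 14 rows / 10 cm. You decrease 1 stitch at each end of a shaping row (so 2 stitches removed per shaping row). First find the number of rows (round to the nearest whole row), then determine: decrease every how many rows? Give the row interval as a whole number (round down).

Decrease every 10th row.

Rows = 28.6 × 1.4 = 40.0 → 40 rows.
Stitches to remove: 8 → 4 shaping rows (at 2 st each).
40 / 4 = 10.00 → every 10 rows.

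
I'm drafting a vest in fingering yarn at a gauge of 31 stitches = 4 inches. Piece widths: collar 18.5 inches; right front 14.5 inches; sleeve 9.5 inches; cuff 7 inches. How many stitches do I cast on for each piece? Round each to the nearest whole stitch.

Rate = 31/4 = 7.75 sts per in.
collar: 18.5 × 7.75 = 143.38 → 143.
right front: 14.5 × 7.75 = 112.38 → 112.
sleeve: 9.5 × 7.75 = 73.62 → 74.
cuff: 7 × 7.75 = 54.25 → 54.

collar 143; right front 112; sleeve 74; cuff 54.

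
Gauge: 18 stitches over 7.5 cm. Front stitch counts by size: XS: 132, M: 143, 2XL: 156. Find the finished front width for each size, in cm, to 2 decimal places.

XS 55.00 cm; M 59.58 cm; 2XL 65.00 cm.

18/7.5 = 2.4 sts per cm.
XS: 132 / 2.4 = 55.000 → 55.00 cm.
M: 143 / 2.4 = 59.583 → 59.58 cm.
2XL: 156 / 2.4 = 65.000 → 65.00 cm.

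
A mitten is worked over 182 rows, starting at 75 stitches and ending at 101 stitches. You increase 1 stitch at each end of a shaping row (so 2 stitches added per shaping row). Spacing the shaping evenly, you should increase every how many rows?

Increase every 14th row.

Stitches to add: |101 − 75| = 26.
Shaping rows needed: 26 / 2 = 13.
182 rows / 13 = every 14 rows.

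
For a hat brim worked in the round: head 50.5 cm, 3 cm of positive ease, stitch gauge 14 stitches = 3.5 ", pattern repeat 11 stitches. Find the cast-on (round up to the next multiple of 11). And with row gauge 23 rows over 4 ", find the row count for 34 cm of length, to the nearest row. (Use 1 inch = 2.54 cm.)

Cast on 88 stitches; work 77 rows.

Finished = 50.5 + 3 = 53.5 cm.
53.5 cm × 1/2.54 = 21.06 inches.
14/3.5 = 4 sts per in; 21.06 × 4 = 84.25 sts.
Next multiple of 11 → 88.
34 cm = 13.39 inches; × 5.75 = 76.97 → 77 rows.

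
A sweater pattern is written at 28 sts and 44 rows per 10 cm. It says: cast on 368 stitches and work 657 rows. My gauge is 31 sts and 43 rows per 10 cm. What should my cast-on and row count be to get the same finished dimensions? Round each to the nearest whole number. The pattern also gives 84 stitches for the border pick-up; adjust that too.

Stitches: 368 × 31/28 = 407.43 → 407.
Rows: 657 × 43/44 = 642.07 → 642.
border pick-up: 84 × 31/28 = 93.00 → 93.

Cast on 407 stitches; work 642 rows; border pick-up 93 stitches.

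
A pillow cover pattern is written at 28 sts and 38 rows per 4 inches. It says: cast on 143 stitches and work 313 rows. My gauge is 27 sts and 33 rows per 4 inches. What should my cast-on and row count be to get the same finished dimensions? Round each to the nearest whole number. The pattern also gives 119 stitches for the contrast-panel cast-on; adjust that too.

Cast on 138 stitches; work 272 rows; contrast-panel cast-on 115 stitches.

Stitches: 143 × 27/28 = 137.89 → 138.
Rows: 313 × 33/38 = 271.82 → 272.
contrast-panel cast-on: 119 × 27/28 = 114.75 → 115.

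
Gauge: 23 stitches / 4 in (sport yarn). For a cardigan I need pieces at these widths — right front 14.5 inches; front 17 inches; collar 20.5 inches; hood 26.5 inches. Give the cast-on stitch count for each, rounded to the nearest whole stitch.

Rate = 23/4 = 5.75 sts per in.
right front: 14.5 × 5.75 = 83.38 → 83.
front: 17 × 5.75 = 97.75 → 98.
collar: 20.5 × 5.75 = 117.88 → 118.
hood: 26.5 × 5.75 = 152.38 → 152.

right front 83; front 98; collar 118; hood 152.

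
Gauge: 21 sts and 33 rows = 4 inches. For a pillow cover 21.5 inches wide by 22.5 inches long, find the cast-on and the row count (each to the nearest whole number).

Stitch gauge = 21/4 = 5.25 sts/in; 21.5 × 5.25 = 112.88 → 113 sts.
Row gauge = 33/4 = 8.25 rows/in; 22.5 × 8.25 = 185.62 → 186 rows.

Cast on 113 stitches and work 186 rows.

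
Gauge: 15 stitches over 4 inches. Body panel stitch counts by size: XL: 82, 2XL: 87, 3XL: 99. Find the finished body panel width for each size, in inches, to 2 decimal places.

15/4 = 3.75 sts per in.
XL: 82 / 3.75 = 21.867 → 21.87 in.
2XL: 87 / 3.75 = 23.200 → 23.20 in.
3XL: 99 / 3.75 = 26.400 → 26.40 in.

XL 21.87 inches; 2XL 23.20 inches; 3XL 26.40 inches.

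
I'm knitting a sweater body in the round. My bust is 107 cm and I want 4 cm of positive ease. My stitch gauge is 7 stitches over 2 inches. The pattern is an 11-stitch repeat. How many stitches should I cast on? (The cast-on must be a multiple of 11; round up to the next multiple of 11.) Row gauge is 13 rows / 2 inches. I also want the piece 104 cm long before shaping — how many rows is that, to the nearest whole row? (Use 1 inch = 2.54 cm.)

Cast on 154 stitches; work 266 rows.

Finished = 107 + 4 = 111 cm.
111 cm × 1/2.54 = 43.70 inches.
7/2 = 3.5 sts per in; 43.70 × 3.5 = 152.95 sts.
Next multiple of 11 → 154.
104 cm = 40.94 inches; × 6.5 = 266.14 → 266 rows.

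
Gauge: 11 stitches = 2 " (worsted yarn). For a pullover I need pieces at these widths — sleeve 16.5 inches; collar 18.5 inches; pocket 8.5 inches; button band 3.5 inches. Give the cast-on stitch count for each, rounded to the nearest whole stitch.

sleeve 91; collar 102; pocket 47; button band 19.

Rate = 11/2 = 5.5 sts per in.
sleeve: 16.5 × 5.5 = 90.75 → 91.
collar: 18.5 × 5.5 = 101.75 → 102.
pocket: 8.5 × 5.5 = 46.75 → 47.
button band: 3.5 × 5.5 = 19.25 → 19.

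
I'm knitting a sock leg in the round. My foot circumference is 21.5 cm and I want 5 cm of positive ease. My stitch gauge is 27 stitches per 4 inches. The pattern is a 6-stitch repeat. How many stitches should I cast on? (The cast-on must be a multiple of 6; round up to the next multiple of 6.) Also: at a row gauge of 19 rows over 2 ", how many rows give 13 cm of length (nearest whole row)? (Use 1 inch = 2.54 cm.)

Cast on 72 stitches; work 49 rows.

Finished = 21.5 + 5 = 26.5 cm.
26.5 cm × 1/2.54 = 10.43 inches.
27/4 = 6.75 sts per in; 10.43 × 6.75 = 70.42 sts.
Next multiple of 6 → 72.
13 cm = 5.12 inches; × 9.5 = 48.62 → 49 rows.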